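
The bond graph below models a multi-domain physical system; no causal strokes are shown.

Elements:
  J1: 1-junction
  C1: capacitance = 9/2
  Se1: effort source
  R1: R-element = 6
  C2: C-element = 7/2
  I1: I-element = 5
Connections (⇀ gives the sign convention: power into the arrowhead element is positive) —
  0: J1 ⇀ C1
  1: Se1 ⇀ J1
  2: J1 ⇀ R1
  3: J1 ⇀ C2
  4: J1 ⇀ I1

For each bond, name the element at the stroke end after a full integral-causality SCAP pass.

#1 stroke→J1  (source Se1 imposes e)
#0 stroke→J1  (C1: C, integral causality)
#3 stroke→J1  (prefer integral on C2)
#4 stroke→I1  (prefer integral on I1)
#2 stroke→J1  (J1 flow already set via bond 4)

β0 stroke at J1
β1 stroke at J1
β2 stroke at J1
β3 stroke at J1
β4 stroke at I1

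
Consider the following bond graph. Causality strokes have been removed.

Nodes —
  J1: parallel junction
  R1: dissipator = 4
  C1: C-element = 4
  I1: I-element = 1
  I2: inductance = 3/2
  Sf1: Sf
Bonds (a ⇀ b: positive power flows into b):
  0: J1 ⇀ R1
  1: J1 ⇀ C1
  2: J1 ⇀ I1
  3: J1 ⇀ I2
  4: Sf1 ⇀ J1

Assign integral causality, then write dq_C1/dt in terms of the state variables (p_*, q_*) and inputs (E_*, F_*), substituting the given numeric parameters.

bond 4 |Sf1  (Sf1 fixes flow; stroke at Sf1)
bond 1 |J1  (C1 outputs effort q/C1)
bond 0 |R1  (common-e at J1 fixed by 1)
bond 2 |I1  (common-e at J1 fixed by 1)
bond 3 |I2  (J1 effort already set via bond 1)

dq_C1/dt = F_Sf1 - p_I1 - 2*p_I2/3 - q_C1/16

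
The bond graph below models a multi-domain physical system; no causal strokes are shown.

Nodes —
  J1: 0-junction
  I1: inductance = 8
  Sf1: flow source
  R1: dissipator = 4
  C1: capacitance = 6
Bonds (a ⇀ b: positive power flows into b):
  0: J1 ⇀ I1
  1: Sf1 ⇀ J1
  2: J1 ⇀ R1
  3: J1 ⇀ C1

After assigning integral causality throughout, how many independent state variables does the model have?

2  (C1, I1 all integral)

bond 1 |Sf1  (source Sf1 imposes f)
bond 0 |I1  (I1: I, integral causality)
bond 3 |J1  (C1: C, integral causality)
bond 2 |R1  (0-jn J1 has e-setter on 3)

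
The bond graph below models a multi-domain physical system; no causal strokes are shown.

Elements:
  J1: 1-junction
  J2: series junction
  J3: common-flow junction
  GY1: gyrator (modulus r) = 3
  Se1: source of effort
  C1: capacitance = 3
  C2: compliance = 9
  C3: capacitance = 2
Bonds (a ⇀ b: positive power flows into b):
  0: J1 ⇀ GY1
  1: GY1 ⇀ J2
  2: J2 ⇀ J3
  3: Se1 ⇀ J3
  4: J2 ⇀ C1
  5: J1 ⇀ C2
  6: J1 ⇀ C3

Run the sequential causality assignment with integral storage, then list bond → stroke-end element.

β3 →J3  (Se1 (Se) sets effort on bond)
β2 →J2  (only one flow-in slot at J3)
β4 →J2  (C1: C, integral causality)
β1 →GY1  (J2 needs exactly one f-in)
β0 →GY1  (GY GY1: same side as bond 1)
β5 →J1  (common-f at J1 fixed by 0)
β6 →J1  (common-f at J1 fixed by 0)

#0 →GY1
#1 →GY1
#2 →J2
#3 →J3
#4 →J2
#5 →J1
#6 →J1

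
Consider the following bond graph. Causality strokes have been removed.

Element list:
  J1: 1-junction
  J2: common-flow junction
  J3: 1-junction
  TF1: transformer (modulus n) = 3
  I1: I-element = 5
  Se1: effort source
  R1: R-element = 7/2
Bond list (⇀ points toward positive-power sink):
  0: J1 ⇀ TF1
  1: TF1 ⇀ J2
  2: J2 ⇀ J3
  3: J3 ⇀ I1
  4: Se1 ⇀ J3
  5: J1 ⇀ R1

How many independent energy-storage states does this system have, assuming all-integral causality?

1  (I1 all integral)

β4 |J3  (Se1 (Se) sets effort on bond)
β3 |I1  (I1: I, integral causality)
β2 |J3  (common-f at J3 fixed by 3)
β1 |J2  (common-f at J2 fixed by 2)
β0 |TF1  (through TF1, causality passes straight; one stroke at TF1)
β5 |J1  (1-jn J1 has f-setter on 0)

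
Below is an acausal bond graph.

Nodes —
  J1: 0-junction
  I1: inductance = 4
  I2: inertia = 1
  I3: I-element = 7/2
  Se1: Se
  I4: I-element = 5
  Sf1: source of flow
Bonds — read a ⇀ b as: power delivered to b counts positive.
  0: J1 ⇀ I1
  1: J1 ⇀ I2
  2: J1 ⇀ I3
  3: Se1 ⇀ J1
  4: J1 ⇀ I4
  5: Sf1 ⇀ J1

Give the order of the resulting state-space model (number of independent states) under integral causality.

4  (I1, I2, I3, I4 all integral)

β3 |J1  (Se1 (Se) sets effort on bond)
β5 |Sf1  (Sf1 fixes flow; stroke at Sf1)
β0 |I1  (J1 effort already set via bond 3)
β1 |I2  (0-jn J1 has e-setter on 3)
β2 |I3  (J1: bond 3 brought effort, rest push out)
β4 |I4  (common-e at J1 fixed by 3)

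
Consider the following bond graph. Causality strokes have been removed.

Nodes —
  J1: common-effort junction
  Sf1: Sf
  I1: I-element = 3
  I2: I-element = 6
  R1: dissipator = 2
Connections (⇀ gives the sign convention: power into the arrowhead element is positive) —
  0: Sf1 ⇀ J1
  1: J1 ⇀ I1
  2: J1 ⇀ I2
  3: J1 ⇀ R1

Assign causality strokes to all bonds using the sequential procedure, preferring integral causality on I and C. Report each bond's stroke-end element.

b0 stroke at Sf1
b1 stroke at I1
b2 stroke at I2
b3 stroke at J1

β0 →Sf1  (Sf1: flow source, stroke at near end)
β1 →I1  (I1: I, integral causality)
β2 →I2  (prefer integral on I2)
β3 →J1  (J1 needs exactly one e-in)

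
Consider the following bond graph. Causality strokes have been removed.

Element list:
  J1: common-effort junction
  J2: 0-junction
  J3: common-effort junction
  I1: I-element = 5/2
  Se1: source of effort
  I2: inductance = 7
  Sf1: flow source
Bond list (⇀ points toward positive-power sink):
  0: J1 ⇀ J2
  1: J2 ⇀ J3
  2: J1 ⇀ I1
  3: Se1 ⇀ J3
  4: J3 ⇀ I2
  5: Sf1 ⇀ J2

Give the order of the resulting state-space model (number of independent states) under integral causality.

β3 stroke at J3  (source Se1 imposes e)
β5 stroke at Sf1  (Sf1: flow source, stroke at near end)
β1 stroke at J2  (J3 effort already set via bond 3)
β4 stroke at I2  (J3: bond 3 brought effort, rest push out)
β0 stroke at J1  (0-jn J2 has e-setter on 1)
β2 stroke at I1  (common-e at J1 fixed by 0)

2  (I1, I2 all integral)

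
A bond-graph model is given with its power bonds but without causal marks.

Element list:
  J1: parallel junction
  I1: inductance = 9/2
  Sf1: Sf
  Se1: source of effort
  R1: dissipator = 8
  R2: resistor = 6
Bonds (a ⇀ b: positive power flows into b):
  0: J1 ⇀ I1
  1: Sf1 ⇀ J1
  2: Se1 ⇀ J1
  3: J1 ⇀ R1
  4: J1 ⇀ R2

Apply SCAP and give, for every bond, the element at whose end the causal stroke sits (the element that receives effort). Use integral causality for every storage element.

b0 →I1
b1 →Sf1
b2 →J1
b3 →R1
b4 →R2

#1 →Sf1  (source Sf1 imposes f)
#2 →J1  (Se1 fixes effort; stroke away)
#0 →I1  (0-jn J1 has e-setter on 2)
#3 →R1  (J1: bond 2 brought effort, rest push out)
#4 →R2  (0-jn J1 has e-setter on 2)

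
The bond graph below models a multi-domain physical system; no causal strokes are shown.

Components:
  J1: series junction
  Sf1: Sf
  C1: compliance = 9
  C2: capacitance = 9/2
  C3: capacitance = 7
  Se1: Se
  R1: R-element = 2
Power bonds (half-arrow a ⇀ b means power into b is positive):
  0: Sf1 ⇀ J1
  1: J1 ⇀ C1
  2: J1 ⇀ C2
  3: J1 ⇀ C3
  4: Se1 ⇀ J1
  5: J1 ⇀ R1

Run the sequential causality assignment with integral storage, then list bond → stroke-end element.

b0 stroke→Sf1  (source Sf1 imposes f)
b4 stroke→J1  (source Se1 imposes e)
b1 stroke→J1  (1-jn J1 has f-setter on 0)
b2 stroke→J1  (J1: bond 0 brought flow, rest push out)
b3 stroke→J1  (common-f at J1 fixed by 0)
b5 stroke→J1  (1-jn J1 has f-setter on 0)

β0 →Sf1
β1 →J1
β2 →J1
β3 →J1
β4 →J1
β5 →J1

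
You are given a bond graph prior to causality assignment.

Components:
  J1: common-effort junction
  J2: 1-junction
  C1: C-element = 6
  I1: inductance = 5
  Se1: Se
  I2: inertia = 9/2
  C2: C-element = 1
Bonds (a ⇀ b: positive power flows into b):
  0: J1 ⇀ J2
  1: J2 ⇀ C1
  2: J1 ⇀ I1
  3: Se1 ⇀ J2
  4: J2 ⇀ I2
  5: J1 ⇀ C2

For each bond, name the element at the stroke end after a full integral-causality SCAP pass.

b0 →J2
b1 →J2
b2 →I1
b3 →J2
b4 →I2
b5 →J1

β3 stroke→J2  (Se1 (Se) sets effort on bond)
β1 stroke→J2  (prefer integral on C1)
β2 stroke→I1  (I1 integral (f out))
β4 stroke→I2  (I2 integral (f out))
β0 stroke→J2  (J2: bond 4 brought flow, rest push out)
β5 stroke→J1  (J1 needs exactly one e-in)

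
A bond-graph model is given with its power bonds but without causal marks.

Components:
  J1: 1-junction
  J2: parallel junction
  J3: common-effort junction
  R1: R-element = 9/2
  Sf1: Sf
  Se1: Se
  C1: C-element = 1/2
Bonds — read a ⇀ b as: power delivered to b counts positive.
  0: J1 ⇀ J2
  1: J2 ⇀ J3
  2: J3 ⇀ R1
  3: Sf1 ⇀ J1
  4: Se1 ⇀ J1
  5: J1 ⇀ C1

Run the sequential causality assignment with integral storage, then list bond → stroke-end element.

b3 →Sf1  (Sf1 fixes flow; stroke at Sf1)
b4 →J1  (source Se1 imposes e)
b0 →J1  (J1: bond 3 brought flow, rest push out)
b5 →J1  (J1: bond 3 brought flow, rest push out)
b1 →J2  (only one effort-in slot at J2)
b2 →J3  (J3: last free bond brings effort in)

β0 stroke→J1
β1 stroke→J2
β2 stroke→J3
β3 stroke→Sf1
β4 stroke→J1
β5 stroke→J1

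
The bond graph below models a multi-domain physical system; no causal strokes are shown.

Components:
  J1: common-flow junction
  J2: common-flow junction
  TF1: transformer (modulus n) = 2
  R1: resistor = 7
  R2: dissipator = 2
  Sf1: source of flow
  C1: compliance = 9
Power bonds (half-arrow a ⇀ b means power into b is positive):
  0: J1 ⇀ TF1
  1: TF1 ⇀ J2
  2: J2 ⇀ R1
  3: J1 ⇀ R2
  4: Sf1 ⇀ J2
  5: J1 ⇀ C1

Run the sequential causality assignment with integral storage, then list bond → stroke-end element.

bond 0 stroke→TF1
bond 1 stroke→J2
bond 2 stroke→J2
bond 3 stroke→J1
bond 4 stroke→Sf1
bond 5 stroke→J1

b4 stroke→Sf1  (Sf1: flow source, stroke at near end)
b1 stroke→J2  (common-f at J2 fixed by 4)
b2 stroke→J2  (J2 flow already set via bond 4)
b0 stroke→TF1  (TF TF1: opposite of bond 1)
b3 stroke→J1  (J1: bond 0 brought flow, rest push out)
b5 stroke→J1  (J1 flow already set via bond 0)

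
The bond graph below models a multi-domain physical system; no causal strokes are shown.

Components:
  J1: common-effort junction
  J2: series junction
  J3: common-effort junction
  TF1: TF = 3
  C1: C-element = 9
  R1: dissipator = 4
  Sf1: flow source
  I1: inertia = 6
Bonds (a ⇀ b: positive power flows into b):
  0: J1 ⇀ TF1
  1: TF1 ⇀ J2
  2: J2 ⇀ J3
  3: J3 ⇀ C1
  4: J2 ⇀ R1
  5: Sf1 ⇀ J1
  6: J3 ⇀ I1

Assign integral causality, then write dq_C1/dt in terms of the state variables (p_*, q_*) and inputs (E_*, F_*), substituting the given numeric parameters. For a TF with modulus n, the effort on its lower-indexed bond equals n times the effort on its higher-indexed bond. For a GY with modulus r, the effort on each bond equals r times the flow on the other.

dq_C1/dt = 3*F_Sf1 - p_I1/6

bond 5 →Sf1  (Sf1 (Sf) sets flow on bond)
bond 0 →J1  (only one effort-in slot at J1)
bond 1 →TF1  (through TF1, causality passes straight; one stroke at TF1)
bond 2 →J2  (J2: bond 1 brought flow, rest push out)
bond 4 →J2  (common-f at J2 fixed by 1)
bond 3 →J3  (C1 outputs effort q/C1)
bond 6 →I1  (0-jn J3 has e-setter on 3)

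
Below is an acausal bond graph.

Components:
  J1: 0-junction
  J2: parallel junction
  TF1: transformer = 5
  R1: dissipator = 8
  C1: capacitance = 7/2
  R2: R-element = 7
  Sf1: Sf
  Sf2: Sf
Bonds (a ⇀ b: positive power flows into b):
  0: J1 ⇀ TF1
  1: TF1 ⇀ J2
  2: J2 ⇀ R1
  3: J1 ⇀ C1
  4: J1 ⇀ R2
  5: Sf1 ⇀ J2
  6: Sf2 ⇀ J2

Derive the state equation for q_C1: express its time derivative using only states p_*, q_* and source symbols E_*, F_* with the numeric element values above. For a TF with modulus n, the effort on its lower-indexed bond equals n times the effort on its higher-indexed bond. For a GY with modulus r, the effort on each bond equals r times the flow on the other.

dq_C1/dt = F_Sf1/5 + F_Sf2/5 - 207*q_C1/4900

#5 stroke at Sf1  (source Sf1 imposes f)
#6 stroke at Sf2  (source Sf2 imposes f)
#3 stroke at J1  (prefer integral on C1)
#0 stroke at TF1  (J1: bond 3 brought effort, rest push out)
#4 stroke at R2  (0-jn J1 has e-setter on 3)
#1 stroke at J2  (TF TF1: opposite of bond 0)
#2 stroke at R1  (common-e at J2 fixed by 1)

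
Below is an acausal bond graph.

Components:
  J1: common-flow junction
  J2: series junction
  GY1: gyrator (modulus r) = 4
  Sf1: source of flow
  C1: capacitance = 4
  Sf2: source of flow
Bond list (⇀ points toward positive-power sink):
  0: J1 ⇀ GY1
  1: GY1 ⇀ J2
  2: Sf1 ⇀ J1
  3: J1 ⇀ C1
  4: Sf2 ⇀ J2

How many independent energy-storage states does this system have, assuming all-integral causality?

1  (C1 all integral)

bond 2 →Sf1  (Sf1: flow source, stroke at near end)
bond 4 →Sf2  (Sf2 fixes flow; stroke at Sf2)
bond 0 →J1  (common-f at J1 fixed by 2)
bond 3 →J1  (J1: bond 2 brought flow, rest push out)
bond 1 →J2  (J2 flow already set via bond 4)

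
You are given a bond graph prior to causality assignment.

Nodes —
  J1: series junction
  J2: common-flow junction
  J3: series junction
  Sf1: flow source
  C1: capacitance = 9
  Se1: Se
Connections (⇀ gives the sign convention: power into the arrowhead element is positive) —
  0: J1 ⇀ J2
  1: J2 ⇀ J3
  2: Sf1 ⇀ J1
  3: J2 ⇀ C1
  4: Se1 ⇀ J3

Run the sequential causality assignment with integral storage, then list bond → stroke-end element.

β0 stroke at J1
β1 stroke at J2
β2 stroke at Sf1
β3 stroke at J2
β4 stroke at J3

b2 stroke→Sf1  (Sf1: flow source, stroke at near end)
b4 stroke→J3  (Se1: effort source, stroke at far end)
b0 stroke→J1  (J1: bond 2 brought flow, rest push out)
b1 stroke→J2  (common-f at J2 fixed by 0)
b3 stroke→J2  (J2: bond 0 brought flow, rest push out)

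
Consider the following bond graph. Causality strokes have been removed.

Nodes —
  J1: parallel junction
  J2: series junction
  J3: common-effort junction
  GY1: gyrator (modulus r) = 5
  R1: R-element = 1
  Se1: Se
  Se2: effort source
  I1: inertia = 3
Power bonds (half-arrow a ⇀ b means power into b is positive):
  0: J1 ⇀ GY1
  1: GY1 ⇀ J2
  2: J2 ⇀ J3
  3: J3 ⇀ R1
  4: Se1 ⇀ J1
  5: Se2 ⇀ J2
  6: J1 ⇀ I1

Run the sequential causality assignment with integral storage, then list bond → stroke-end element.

#4 →J1  (source Se1 imposes e)
#5 →J2  (Se2 fixes effort; stroke away)
#0 →GY1  (J1 effort already set via bond 4)
#6 →I1  (J1 effort already set via bond 4)
#1 →GY1  (GY1 both-in/both-out from 0)
#2 →J2  (common-f at J2 fixed by 1)
#3 →J3  (J3 needs exactly one e-in)

bond 0 →GY1
bond 1 →GY1
bond 2 →J2
bond 3 →J3
bond 4 →J1
bond 5 →J2
bond 6 →I1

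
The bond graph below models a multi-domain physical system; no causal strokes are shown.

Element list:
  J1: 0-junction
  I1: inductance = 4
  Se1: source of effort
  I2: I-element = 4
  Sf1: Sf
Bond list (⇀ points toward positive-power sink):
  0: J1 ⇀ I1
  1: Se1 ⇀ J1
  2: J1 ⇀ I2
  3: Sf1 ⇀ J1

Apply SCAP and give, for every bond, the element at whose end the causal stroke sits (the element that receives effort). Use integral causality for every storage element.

#0 →I1
#1 →J1
#2 →I2
#3 →Sf1

#1 stroke at J1  (Se1 fixes effort; stroke away)
#3 stroke at Sf1  (Sf1 fixes flow; stroke at Sf1)
#0 stroke at I1  (J1 effort already set via bond 1)
#2 stroke at I2  (J1: bond 1 brought effort, rest push out)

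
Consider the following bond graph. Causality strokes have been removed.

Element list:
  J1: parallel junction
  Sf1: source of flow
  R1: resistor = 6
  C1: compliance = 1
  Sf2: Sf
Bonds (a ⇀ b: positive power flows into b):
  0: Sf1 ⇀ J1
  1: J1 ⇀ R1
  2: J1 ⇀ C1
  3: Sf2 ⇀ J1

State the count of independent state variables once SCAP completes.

1  (C1 all integral)

b0 |Sf1  (Sf1 (Sf) sets flow on bond)
b3 |Sf2  (Sf2 (Sf) sets flow on bond)
b2 |J1  (prefer integral on C1)
b1 |R1  (J1: bond 2 brought effort, rest push out)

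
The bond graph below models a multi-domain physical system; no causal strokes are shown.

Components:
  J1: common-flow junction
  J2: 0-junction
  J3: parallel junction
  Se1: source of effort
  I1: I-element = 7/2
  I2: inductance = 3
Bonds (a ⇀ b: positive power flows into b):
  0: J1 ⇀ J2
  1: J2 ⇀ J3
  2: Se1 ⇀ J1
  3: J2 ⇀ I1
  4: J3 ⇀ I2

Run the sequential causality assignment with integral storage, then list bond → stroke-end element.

#2 stroke at J1  (source Se1 imposes e)
#0 stroke at J2  (closing 1-jn rule on J1)
#1 stroke at J3  (0-jn J2 has e-setter on 0)
#3 stroke at I1  (J2 effort already set via bond 0)
#4 stroke at I2  (common-e at J3 fixed by 1)

#0 stroke→J2
#1 stroke→J3
#2 stroke→J1
#3 stroke→I1
#4 stroke→I2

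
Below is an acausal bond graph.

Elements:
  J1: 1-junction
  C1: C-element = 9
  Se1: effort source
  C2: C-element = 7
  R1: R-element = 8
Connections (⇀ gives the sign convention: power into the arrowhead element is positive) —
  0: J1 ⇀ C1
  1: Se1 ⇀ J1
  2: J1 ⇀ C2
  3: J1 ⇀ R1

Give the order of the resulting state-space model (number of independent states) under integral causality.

2  (C1, C2 all integral)

b1 →J1  (Se1: effort source, stroke at far end)
b0 →J1  (C1 outputs effort q/C1)
b2 →J1  (C2 integral (e out))
b3 →R1  (J1: last free bond brings flow in)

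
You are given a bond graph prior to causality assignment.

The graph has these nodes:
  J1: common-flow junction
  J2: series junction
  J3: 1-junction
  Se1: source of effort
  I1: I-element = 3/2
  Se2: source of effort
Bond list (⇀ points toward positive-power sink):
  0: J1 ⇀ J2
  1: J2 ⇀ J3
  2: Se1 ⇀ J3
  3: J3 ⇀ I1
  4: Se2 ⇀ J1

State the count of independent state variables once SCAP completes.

b2 |J3  (Se1 fixes effort; stroke away)
b4 |J1  (source Se2 imposes e)
b0 |J2  (only one flow-in slot at J1)
b1 |J3  (J2 needs exactly one f-in)
b3 |I1  (J3: last free bond brings flow in)

1  (I1 all integral)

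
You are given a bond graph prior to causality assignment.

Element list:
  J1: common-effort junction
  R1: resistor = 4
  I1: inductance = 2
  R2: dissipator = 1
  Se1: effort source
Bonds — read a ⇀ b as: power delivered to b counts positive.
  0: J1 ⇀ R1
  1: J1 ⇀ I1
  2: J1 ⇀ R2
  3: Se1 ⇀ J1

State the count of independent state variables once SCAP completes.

1  (I1 all integral)

β3 |J1  (source Se1 imposes e)
β0 |R1  (0-jn J1 has e-setter on 3)
β1 |I1  (common-e at J1 fixed by 3)
β2 |R2  (0-jn J1 has e-setter on 3)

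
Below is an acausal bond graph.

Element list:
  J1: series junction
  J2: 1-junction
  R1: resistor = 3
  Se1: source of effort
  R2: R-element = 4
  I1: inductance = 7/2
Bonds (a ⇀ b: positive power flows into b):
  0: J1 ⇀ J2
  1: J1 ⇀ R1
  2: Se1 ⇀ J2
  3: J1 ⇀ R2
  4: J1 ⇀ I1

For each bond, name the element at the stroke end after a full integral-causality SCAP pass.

bond 0 stroke at J1
bond 1 stroke at J1
bond 2 stroke at J2
bond 3 stroke at J1
bond 4 stroke at I1

#2 |J2  (Se1: effort source, stroke at far end)
#0 |J1  (closing 1-jn rule on J2)
#4 |I1  (I1 outputs flow p/I1)
#1 |J1  (J1 flow already set via bond 4)
#3 |J1  (1-jn J1 has f-setter on 4)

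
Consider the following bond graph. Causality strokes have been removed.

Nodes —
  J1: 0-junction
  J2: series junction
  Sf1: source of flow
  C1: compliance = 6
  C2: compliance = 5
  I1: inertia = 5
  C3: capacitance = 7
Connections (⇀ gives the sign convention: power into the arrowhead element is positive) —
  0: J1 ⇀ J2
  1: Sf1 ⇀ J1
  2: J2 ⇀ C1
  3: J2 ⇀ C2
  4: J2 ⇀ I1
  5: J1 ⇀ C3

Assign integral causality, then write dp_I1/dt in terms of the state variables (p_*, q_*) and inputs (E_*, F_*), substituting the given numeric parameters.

dp_I1/dt = -q_C1/6 - q_C2/5 + q_C3/7

b1 stroke→Sf1  (Sf1: flow source, stroke at near end)
b2 stroke→J2  (prefer integral on C1)
b3 stroke→J2  (C2 integral (e out))
b4 stroke→I1  (I1: I, integral causality)
b0 stroke→J2  (J2 flow already set via bond 4)
b5 stroke→J1  (J1 needs exactly one e-in)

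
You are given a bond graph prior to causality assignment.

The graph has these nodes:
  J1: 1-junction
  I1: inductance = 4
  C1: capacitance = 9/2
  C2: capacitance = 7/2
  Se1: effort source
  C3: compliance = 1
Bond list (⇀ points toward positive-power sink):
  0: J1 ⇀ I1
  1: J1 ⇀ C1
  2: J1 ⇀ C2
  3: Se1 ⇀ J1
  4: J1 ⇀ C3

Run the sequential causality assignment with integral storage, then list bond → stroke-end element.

b3 →J1  (Se1 fixes effort; stroke away)
b0 →I1  (I1: I, integral causality)
b1 →J1  (common-f at J1 fixed by 0)
b2 →J1  (common-f at J1 fixed by 0)
b4 →J1  (common-f at J1 fixed by 0)

bond 0 →I1
bond 1 →J1
bond 2 →J1
bond 3 →J1
bond 4 →J1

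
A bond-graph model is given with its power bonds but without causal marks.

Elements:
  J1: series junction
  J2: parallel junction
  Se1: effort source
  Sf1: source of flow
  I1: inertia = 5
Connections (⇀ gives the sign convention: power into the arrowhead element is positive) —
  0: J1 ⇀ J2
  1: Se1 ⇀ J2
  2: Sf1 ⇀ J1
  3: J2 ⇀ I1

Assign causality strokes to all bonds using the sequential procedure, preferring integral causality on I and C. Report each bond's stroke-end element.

b0 stroke at J1
b1 stroke at J2
b2 stroke at Sf1
b3 stroke at I1

b1 stroke→J2  (Se1: effort source, stroke at far end)
b2 stroke→Sf1  (Sf1 fixes flow; stroke at Sf1)
b0 stroke→J1  (common-f at J1 fixed by 2)
b3 stroke→I1  (J2 effort already set via bond 1)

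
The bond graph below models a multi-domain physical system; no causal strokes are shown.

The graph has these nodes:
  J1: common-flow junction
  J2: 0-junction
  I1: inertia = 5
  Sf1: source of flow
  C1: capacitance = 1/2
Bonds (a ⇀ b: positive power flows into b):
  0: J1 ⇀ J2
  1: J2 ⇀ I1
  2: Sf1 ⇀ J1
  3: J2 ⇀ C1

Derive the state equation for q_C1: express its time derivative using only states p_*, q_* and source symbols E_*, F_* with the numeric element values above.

dq_C1/dt = F_Sf1 - p_I1/5

β2 →Sf1  (Sf1: flow source, stroke at near end)
β0 →J1  (common-f at J1 fixed by 2)
β1 →I1  (I1 integral (f out))
β3 →J2  (J2 needs exactly one e-in)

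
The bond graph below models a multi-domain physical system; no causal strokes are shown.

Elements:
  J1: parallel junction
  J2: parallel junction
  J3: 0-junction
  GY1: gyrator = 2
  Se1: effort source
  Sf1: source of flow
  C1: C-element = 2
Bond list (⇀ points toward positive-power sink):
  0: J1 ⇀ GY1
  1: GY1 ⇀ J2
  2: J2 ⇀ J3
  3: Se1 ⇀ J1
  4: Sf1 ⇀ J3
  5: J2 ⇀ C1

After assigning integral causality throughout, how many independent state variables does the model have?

#3 →J1  (Se1 (Se) sets effort on bond)
#4 →Sf1  (Sf1 (Sf) sets flow on bond)
#0 →GY1  (0-jn J1 has e-setter on 3)
#2 →J3  (only one effort-in slot at J3)
#1 →GY1  (through GY1, causality inverts; strokes same side of GY1)
#5 →J2  (only one effort-in slot at J2)

1  (C1 all integral)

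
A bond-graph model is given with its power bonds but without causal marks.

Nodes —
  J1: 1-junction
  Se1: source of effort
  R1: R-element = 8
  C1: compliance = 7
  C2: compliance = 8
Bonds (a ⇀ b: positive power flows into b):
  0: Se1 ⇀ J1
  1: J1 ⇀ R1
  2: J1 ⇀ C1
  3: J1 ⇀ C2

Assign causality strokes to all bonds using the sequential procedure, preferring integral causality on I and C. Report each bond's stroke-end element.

b0 stroke→J1
b1 stroke→R1
b2 stroke→J1
b3 stroke→J1

bond 0 stroke→J1  (Se1: effort source, stroke at far end)
bond 2 stroke→J1  (C1: C, integral causality)
bond 3 stroke→J1  (C2: C, integral causality)
bond 1 stroke→R1  (only one flow-in slot at J1)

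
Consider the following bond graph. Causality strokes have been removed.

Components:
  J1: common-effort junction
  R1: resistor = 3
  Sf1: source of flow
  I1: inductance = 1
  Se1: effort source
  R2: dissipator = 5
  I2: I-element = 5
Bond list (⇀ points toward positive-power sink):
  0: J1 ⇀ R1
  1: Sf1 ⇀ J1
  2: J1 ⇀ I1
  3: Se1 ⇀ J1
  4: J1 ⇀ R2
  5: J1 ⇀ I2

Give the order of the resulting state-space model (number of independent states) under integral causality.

#1 stroke→Sf1  (Sf1 fixes flow; stroke at Sf1)
#3 stroke→J1  (Se1: effort source, stroke at far end)
#0 stroke→R1  (0-jn J1 has e-setter on 3)
#2 stroke→I1  (0-jn J1 has e-setter on 3)
#4 stroke→R2  (0-jn J1 has e-setter on 3)
#5 stroke→I2  (common-e at J1 fixed by 3)

2  (I1, I2 all integral)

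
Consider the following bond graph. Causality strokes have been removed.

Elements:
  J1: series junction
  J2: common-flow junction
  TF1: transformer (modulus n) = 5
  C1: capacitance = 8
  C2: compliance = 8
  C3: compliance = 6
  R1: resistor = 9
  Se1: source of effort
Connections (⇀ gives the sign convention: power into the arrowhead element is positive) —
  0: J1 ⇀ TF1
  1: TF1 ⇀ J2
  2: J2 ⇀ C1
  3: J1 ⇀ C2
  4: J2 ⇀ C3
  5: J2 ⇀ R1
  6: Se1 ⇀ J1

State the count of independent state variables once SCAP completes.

bond 6 stroke→J1  (source Se1 imposes e)
bond 2 stroke→J2  (C1 integral (e out))
bond 3 stroke→J1  (prefer integral on C2)
bond 0 stroke→TF1  (only one flow-in slot at J1)
bond 1 stroke→J2  (TF1: transformer flips bond 0)
bond 4 stroke→J2  (C3 outputs effort q/C3)
bond 5 stroke→R1  (closing 1-jn rule on J2)

3  (C1, C2, C3 all integral)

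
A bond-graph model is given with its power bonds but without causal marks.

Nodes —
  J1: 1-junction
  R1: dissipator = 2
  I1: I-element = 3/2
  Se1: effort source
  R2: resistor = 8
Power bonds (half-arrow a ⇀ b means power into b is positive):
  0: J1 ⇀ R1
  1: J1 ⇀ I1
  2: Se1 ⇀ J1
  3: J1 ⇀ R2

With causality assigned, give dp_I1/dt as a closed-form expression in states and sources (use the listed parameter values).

#2 stroke at J1  (Se1: effort source, stroke at far end)
#1 stroke at I1  (I1 integral (f out))
#0 stroke at J1  (common-f at J1 fixed by 1)
#3 stroke at J1  (common-f at J1 fixed by 1)

dp_I1/dt = E_Se1 - 20*p_I1/3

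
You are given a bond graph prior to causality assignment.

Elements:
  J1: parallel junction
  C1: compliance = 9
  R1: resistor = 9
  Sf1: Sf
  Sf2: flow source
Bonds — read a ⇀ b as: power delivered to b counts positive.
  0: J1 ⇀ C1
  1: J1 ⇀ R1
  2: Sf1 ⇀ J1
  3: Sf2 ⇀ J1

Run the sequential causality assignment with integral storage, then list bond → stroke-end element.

#0 |J1
#1 |R1
#2 |Sf1
#3 |Sf2

bond 2 →Sf1  (Sf1: flow source, stroke at near end)
bond 3 →Sf2  (Sf2: flow source, stroke at near end)
bond 0 →J1  (prefer integral on C1)
bond 1 →R1  (J1: bond 0 brought effort, rest push out)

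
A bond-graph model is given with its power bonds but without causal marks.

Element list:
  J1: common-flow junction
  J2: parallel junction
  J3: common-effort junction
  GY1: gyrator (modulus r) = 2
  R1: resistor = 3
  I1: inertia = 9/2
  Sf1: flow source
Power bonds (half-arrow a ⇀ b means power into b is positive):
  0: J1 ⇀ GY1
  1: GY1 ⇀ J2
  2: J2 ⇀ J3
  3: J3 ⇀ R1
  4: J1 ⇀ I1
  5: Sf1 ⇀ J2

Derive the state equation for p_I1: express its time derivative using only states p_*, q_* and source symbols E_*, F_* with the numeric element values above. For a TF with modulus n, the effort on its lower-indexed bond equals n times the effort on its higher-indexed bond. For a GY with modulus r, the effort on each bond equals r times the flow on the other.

bond 5 stroke→Sf1  (Sf1: flow source, stroke at near end)
bond 4 stroke→I1  (I1 outputs flow p/I1)
bond 0 stroke→J1  (J1 flow already set via bond 4)
bond 1 stroke→J2  (GY1: gyrator matches bond 0)
bond 2 stroke→J3  (J2: bond 1 brought effort, rest push out)
bond 3 stroke→R1  (J3: bond 2 brought effort, rest push out)

dp_I1/dt = 2*F_Sf1 - 8*p_I1/27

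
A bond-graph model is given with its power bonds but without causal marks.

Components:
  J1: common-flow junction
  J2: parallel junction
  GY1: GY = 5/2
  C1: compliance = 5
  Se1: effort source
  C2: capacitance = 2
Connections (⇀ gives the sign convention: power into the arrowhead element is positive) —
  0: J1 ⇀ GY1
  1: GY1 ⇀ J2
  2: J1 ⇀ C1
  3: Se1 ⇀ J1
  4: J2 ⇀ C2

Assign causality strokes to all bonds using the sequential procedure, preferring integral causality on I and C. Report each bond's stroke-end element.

bond 0 →GY1
bond 1 →GY1
bond 2 →J1
bond 3 →J1
bond 4 →J2

bond 3 stroke→J1  (Se1 (Se) sets effort on bond)
bond 2 stroke→J1  (C1: C, integral causality)
bond 0 stroke→GY1  (J1 needs exactly one f-in)
bond 1 stroke→GY1  (GY GY1: same side as bond 0)
bond 4 stroke→J2  (J2 needs exactly one e-in)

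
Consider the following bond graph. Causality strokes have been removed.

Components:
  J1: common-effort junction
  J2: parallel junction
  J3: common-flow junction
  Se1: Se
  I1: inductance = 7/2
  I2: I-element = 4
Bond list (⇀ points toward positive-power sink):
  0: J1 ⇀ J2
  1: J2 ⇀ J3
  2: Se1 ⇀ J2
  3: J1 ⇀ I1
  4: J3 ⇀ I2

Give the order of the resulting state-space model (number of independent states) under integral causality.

bond 2 stroke→J2  (Se1 (Se) sets effort on bond)
bond 0 stroke→J1  (J2 effort already set via bond 2)
bond 1 stroke→J3  (J2 effort already set via bond 2)
bond 4 stroke→I2  (J3 needs exactly one f-in)
bond 3 stroke→I1  (J1: bond 0 brought effort, rest push out)

2  (I1, I2 all integral)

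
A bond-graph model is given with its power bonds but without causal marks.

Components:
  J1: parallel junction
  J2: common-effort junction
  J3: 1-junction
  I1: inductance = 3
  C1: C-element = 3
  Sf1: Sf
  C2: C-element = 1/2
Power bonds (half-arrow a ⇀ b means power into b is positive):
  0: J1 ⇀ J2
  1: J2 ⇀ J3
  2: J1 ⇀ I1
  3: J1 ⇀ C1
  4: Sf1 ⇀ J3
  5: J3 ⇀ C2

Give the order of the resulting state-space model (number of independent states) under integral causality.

3  (C1, C2, I1 all integral)

β4 stroke at Sf1  (Sf1 (Sf) sets flow on bond)
β1 stroke at J3  (J3: bond 4 brought flow, rest push out)
β5 stroke at J3  (1-jn J3 has f-setter on 4)
β0 stroke at J2  (only one effort-in slot at J2)
β2 stroke at I1  (I1 outputs flow p/I1)
β3 stroke at J1  (J1: last free bond brings effort in)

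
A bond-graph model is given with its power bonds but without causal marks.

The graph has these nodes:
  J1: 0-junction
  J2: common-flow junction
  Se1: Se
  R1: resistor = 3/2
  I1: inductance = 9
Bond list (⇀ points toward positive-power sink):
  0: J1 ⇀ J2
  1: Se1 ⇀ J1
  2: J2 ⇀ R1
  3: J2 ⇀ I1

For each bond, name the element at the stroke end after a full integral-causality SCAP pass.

b0 |J2
b1 |J1
b2 |J2
b3 |I1

β1 →J1  (source Se1 imposes e)
β0 →J2  (J1 effort already set via bond 1)
β3 →I1  (I1 outputs flow p/I1)
β2 →J2  (common-f at J2 fixed by 3)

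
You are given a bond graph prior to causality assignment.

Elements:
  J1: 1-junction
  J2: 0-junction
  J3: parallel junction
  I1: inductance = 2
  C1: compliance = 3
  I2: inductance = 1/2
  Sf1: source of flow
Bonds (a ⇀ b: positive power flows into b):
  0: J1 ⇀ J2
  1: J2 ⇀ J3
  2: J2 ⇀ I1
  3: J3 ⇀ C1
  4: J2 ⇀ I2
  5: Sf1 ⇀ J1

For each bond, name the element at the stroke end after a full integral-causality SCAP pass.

bond 5 →Sf1  (source Sf1 imposes f)
bond 0 →J1  (J1: bond 5 brought flow, rest push out)
bond 2 →I1  (I1 integral (f out))
bond 3 →J3  (C1 outputs effort q/C1)
bond 1 →J2  (common-e at J3 fixed by 3)
bond 4 →I2  (J2 effort already set via bond 1)

β0 stroke→J1
β1 stroke→J2
β2 stroke→I1
β3 stroke→J3
β4 stroke→I2
β5 stroke→Sf1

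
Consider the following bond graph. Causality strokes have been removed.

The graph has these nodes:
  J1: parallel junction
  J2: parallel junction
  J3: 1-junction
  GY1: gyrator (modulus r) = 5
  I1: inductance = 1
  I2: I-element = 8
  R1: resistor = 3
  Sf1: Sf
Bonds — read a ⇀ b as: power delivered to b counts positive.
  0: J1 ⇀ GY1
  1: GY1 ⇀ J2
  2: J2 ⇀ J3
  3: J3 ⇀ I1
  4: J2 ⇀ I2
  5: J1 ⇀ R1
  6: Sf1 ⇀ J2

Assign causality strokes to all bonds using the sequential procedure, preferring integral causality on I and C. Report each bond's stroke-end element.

bond 6 stroke→Sf1  (source Sf1 imposes f)
bond 3 stroke→I1  (prefer integral on I1)
bond 2 stroke→J3  (1-jn J3 has f-setter on 3)
bond 4 stroke→I2  (I2 outputs flow p/I2)
bond 1 stroke→J2  (closing 0-jn rule on J2)
bond 0 stroke→J1  (GY GY1: same side as bond 1)
bond 5 stroke→R1  (0-jn J1 has e-setter on 0)

b0 →J1
b1 →J2
b2 →J3
b3 →I1
b4 →I2
b5 →R1
b6 →Sf1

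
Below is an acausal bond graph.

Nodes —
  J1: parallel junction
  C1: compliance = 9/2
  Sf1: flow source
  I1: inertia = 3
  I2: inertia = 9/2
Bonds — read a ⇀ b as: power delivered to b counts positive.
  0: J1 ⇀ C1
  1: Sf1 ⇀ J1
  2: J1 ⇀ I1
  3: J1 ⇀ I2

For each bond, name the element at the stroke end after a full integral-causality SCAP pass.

bond 0 stroke at J1
bond 1 stroke at Sf1
bond 2 stroke at I1
bond 3 stroke at I2

β1 |Sf1  (source Sf1 imposes f)
β0 |J1  (prefer integral on C1)
β2 |I1  (J1 effort already set via bond 0)
β3 |I2  (common-e at J1 fixed by 0)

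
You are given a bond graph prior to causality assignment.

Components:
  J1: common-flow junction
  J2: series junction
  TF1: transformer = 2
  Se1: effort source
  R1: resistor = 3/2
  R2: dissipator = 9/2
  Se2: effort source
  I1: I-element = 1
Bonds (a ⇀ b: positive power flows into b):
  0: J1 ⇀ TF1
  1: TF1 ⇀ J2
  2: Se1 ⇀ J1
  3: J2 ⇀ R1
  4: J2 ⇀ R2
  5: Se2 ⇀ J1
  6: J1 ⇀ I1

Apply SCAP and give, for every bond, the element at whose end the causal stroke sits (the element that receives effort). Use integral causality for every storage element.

#2 →J1  (source Se1 imposes e)
#5 →J1  (Se2: effort source, stroke at far end)
#6 →I1  (prefer integral on I1)
#0 →J1  (J1: bond 6 brought flow, rest push out)
#1 →TF1  (TF TF1: opposite of bond 0)
#3 →J2  (1-jn J2 has f-setter on 1)
#4 →J2  (1-jn J2 has f-setter on 1)

b0 |J1
b1 |TF1
b2 |J1
b3 |J2
b4 |J2
b5 |J1
b6 |I1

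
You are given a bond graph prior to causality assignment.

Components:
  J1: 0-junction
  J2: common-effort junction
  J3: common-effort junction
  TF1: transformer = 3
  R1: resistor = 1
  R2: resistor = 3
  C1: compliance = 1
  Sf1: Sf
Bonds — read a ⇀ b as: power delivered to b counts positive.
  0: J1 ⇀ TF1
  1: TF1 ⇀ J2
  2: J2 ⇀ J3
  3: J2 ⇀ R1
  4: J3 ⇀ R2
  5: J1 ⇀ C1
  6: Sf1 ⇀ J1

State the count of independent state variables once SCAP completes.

1  (C1 all integral)

bond 6 |Sf1  (Sf1 fixes flow; stroke at Sf1)
bond 5 |J1  (C1: C, integral causality)
bond 0 |TF1  (J1 effort already set via bond 5)
bond 1 |J2  (TF TF1: opposite of bond 0)
bond 2 |J3  (common-e at J2 fixed by 1)
bond 3 |R1  (J2: bond 1 brought effort, rest push out)
bond 4 |R2  (common-e at J3 fixed by 2)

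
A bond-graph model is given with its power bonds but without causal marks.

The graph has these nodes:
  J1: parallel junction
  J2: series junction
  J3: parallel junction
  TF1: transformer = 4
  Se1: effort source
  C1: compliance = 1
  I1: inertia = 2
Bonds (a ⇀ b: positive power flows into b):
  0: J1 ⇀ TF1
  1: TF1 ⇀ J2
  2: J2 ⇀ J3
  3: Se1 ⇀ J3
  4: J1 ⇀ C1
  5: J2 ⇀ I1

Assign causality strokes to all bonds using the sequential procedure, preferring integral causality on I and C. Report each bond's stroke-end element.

b0 →TF1
b1 →J2
b2 →J2
b3 →J3
b4 →J1
b5 →I1

β3 |J3  (Se1 (Se) sets effort on bond)
β2 |J2  (J3 effort already set via bond 3)
β4 |J1  (C1 integral (e out))
β0 |TF1  (common-e at J1 fixed by 4)
β1 |J2  (TF1 one-in-one-out from 0)
β5 |I1  (J2: last free bond brings flow in)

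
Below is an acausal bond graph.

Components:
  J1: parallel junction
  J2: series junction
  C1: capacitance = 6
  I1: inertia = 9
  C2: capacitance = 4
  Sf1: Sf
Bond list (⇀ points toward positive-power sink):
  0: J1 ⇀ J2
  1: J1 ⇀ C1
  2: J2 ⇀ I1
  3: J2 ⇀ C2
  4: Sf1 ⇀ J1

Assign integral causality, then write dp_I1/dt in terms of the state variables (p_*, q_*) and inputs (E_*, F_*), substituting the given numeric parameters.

bond 4 |Sf1  (Sf1 fixes flow; stroke at Sf1)
bond 1 |J1  (C1 integral (e out))
bond 0 |J2  (J1: bond 1 brought effort, rest push out)
bond 2 |I1  (prefer integral on I1)
bond 3 |J2  (J2 flow already set via bond 2)

dp_I1/dt = q_C1/6 - q_C2/4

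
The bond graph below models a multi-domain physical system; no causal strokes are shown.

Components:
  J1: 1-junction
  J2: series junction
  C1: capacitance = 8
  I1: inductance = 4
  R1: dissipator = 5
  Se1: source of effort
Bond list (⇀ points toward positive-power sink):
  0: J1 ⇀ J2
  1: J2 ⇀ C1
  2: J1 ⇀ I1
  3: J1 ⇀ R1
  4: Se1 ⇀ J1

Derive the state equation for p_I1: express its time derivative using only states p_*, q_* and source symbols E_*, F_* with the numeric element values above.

b4 |J1  (Se1: effort source, stroke at far end)
b1 |J2  (C1 integral (e out))
b0 |J1  (closing 1-jn rule on J2)
b2 |I1  (I1 integral (f out))
b3 |J1  (J1 flow already set via bond 2)

dp_I1/dt = E_Se1 - 5*p_I1/4 - q_C1/8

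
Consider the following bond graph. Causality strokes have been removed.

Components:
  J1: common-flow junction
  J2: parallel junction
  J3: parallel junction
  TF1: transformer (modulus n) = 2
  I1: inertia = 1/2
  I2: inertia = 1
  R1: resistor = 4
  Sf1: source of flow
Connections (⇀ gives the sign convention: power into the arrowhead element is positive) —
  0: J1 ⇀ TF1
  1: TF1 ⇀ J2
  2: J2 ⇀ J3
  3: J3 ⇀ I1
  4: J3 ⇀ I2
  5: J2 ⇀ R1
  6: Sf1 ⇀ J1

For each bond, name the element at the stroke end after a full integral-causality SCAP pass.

β6 stroke at Sf1  (Sf1 fixes flow; stroke at Sf1)
β0 stroke at J1  (J1: bond 6 brought flow, rest push out)
β1 stroke at TF1  (TF TF1: opposite of bond 0)
β3 stroke at I1  (I1: I, integral causality)
β4 stroke at I2  (I2: I, integral causality)
β2 stroke at J3  (only one effort-in slot at J3)
β5 stroke at J2  (closing 0-jn rule on J2)

b0 →J1
b1 →TF1
b2 →J3
b3 →I1
b4 →I2
b5 →J2
b6 →Sf1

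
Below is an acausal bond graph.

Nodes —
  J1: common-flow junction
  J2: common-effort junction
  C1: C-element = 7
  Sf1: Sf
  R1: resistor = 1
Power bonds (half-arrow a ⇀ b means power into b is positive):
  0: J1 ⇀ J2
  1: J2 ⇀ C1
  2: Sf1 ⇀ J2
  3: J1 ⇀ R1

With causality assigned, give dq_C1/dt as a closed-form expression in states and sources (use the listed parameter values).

b2 stroke→Sf1  (Sf1 (Sf) sets flow on bond)
b1 stroke→J2  (C1 outputs effort q/C1)
b0 stroke→J1  (J2 effort already set via bond 1)
b3 stroke→R1  (J1: last free bond brings flow in)

dq_C1/dt = F_Sf1 - q_C1/7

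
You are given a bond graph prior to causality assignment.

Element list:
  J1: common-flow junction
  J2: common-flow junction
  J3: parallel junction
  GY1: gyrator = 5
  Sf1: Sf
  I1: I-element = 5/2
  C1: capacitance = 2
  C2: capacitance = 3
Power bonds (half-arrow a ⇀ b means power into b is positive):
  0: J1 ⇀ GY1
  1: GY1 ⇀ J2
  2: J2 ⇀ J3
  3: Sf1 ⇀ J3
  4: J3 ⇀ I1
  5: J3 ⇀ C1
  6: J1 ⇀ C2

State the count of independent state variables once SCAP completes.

3  (C1, C2, I1 all integral)

#3 →Sf1  (Sf1 (Sf) sets flow on bond)
#4 →I1  (I1 integral (f out))
#5 →J3  (C1 integral (e out))
#2 →J2  (common-e at J3 fixed by 5)
#1 →GY1  (J2: last free bond brings flow in)
#0 →GY1  (through GY1, causality inverts; strokes same side of GY1)
#6 →J1  (1-jn J1 has f-setter on 0)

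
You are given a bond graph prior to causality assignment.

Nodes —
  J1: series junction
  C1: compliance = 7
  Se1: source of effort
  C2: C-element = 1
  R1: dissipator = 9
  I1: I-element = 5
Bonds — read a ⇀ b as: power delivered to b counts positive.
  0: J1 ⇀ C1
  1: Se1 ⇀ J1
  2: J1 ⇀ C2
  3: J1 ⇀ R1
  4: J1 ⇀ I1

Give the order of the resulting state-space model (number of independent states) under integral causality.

3  (C1, C2, I1 all integral)

#1 stroke at J1  (Se1 fixes effort; stroke away)
#0 stroke at J1  (prefer integral on C1)
#2 stroke at J1  (prefer integral on C2)
#4 stroke at I1  (I1 outputs flow p/I1)
#3 stroke at J1  (common-f at J1 fixed by 4)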